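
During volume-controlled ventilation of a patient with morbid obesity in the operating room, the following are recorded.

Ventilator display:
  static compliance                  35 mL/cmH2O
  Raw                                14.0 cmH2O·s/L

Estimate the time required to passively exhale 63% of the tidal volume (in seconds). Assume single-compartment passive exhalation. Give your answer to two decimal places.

τ = R × C = 14.0 × 35 mL/cmH2O = 14.0 × 0.035 L/cmH2O = 0.49 s.
Exhaled fraction f = 1 − e^(−t/τ) → t = −τ·ln(1 − f) = −0.49·ln(0.37) = 0.4872 s.

0.49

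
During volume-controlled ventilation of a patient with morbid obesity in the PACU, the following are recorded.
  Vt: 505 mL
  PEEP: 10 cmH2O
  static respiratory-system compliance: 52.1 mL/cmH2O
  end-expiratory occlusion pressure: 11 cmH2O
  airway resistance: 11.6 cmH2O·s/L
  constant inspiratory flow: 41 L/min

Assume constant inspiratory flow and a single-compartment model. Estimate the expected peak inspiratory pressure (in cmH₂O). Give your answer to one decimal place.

Flow: 41 L/min ÷ 60 = 0.6833 L/s.
Total PEEP = 11 cmH2O (set 10 + intrinsic 1); this is the baseline alveolar pressure.
Equation of motion (constant flow): PIP = Vt/C + R·V̇ + PEEP.
PIP = 505/52.1 + 11.6×0.6833 + 11 = 9.693 + 7.926 + 11 = 28.619 cmH2O.

28.6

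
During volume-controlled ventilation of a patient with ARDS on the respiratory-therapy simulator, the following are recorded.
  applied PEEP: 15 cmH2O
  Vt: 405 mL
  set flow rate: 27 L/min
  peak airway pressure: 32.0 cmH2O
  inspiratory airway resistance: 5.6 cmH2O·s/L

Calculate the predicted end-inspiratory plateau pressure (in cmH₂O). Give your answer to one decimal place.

29.5

Flow: 27 L/min ÷ 60 = 0.45 L/s.
Pplat = PIP − Raw × flow = 32.0 − 5.6 × 0.45 = 32.0 − 2.52 = 29.48 cmH2O.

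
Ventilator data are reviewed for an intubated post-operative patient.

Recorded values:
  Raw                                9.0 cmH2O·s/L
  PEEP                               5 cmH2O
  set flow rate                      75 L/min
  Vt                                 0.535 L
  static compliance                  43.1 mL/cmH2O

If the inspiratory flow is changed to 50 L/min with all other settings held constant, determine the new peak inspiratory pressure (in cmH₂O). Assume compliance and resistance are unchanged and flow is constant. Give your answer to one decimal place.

Flow: 75 L/min ÷ 60 = 1.25 L/s.
New flow: 50 L/min ÷ 60 = 0.8333 L/s.
PIP = Vt/C + R·V̇ + PEEP (constant-flow equation of motion).
Only the resistive term changes: ΔPIP = R × ΔV̇ = 9.0 × (0.8333 − 1.25) = 9.0 × -0.4167 = -3.75 cmH2O.
Original PIP = 535/43.1 + 9.0×1.25 + 5 = 28.663 cmH2O; new PIP = 28.663 + (-3.75) = 24.913 cmH2O.

24.9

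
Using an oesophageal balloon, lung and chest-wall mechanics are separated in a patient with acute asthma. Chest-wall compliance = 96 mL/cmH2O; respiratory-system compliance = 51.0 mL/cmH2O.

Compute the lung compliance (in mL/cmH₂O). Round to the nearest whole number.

1/CL = 1/Crs − 1/Ccw.
1/CL = 1/51.0 − 1/96 = 0.009191.
CL = 108.8 mL/cmH2O.

109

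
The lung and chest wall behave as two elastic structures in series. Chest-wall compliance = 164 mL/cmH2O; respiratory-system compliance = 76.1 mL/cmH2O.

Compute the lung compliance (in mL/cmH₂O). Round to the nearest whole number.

1/CL = 1/Crs − 1/Ccw.
1/CL = 1/76.1 − 1/164 = 0.007043.
CL = 141.98 mL/cmH2O.

142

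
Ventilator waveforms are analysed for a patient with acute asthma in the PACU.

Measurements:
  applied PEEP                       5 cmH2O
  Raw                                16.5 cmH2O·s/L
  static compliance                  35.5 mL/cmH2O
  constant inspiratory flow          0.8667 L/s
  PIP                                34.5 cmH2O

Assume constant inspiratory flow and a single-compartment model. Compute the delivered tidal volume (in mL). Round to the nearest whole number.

540

Equation of motion (constant flow): PIP = Vt/C + R·V̇ + PEEP.
Vt/C = PIP − R·V̇ − PEEP = 34.5 − 14.301 − 5 = 15.199 cmH2O.
Vt = C × 15.199 = 35.5 × 15.199 = 539.56 mL.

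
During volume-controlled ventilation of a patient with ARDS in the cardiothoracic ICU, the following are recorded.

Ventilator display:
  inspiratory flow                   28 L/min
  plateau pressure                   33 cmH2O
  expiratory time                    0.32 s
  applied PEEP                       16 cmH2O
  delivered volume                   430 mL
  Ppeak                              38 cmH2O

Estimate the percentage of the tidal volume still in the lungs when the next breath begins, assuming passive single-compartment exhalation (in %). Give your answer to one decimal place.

30.7

Flow: 28 L/min ÷ 60 = 0.4667 L/s.
R = (PIP − Pplat)/V̇ = (38 − 33) / 0.4667 = 5.0/0.4667 = 10.714 cmH2O·s/L.
C = Vt/(Pplat − PEEP) = 430.0 / (33 − 16) = 430.0/17.0 = 25.294 mL/cmH2O.
τ = R × C = 10.714 × 0.02529 L/cmH2O = 0.271 s.
Fraction remaining at end-expiration = e^(−Te/τ) = e^(−0.32/0.271) = 0.307 → 30.7%.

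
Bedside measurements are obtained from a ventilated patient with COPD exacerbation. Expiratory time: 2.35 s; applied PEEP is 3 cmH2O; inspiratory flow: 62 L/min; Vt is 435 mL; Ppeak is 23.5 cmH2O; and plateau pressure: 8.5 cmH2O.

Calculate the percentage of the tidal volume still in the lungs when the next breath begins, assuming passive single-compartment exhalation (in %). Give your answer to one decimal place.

12.9

Flow: 62 L/min ÷ 60 = 1.0333 L/s.
R = (PIP − Pplat)/V̇ = (23.5 − 8.5) / 1.0333 = 15.0/1.0333 = 14.517 cmH2O·s/L.
C = Vt/(Pplat − PEEP) = 435.0 / (8.5 − 3) = 435.0/5.5 = 79.091 mL/cmH2O.
τ = R × C = 14.517 × 0.07909 L/cmH2O = 1.148 s.
Fraction remaining at end-expiration = e^(−Te/τ) = e^(−2.35/1.148) = 0.1291 → 12.91%.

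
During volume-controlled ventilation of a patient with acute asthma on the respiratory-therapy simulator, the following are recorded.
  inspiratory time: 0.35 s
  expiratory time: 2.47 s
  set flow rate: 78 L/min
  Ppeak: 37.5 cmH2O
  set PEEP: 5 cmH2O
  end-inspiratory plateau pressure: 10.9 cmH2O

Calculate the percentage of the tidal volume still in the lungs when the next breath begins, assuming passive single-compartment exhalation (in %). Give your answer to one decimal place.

20.9

Flow: 78 L/min ÷ 60 = 1.3 L/s.
Vt = flow × Ti = 1.3 L/s × 0.35 s × 1000 mL/L = 455.0 mL.
R = (PIP − Pplat)/V̇ = (37.5 − 10.9) / 1.3 = 26.6/1.3 = 20.462 cmH2O·s/L.
C = Vt/(Pplat − PEEP) = 455.0 / (10.9 − 5) = 455.0/5.9 = 77.119 mL/cmH2O.
τ = R × C = 20.462 × 0.07712 L/cmH2O = 1.578 s.
Fraction remaining at end-expiration = e^(−Te/τ) = e^(−2.47/1.578) = 0.209 → 20.9%.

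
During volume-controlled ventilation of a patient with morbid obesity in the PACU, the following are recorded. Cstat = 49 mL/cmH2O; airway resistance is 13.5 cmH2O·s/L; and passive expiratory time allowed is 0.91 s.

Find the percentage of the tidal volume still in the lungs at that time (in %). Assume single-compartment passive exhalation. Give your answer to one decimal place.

25.3

τ = R × C = 13.5 × 49 mL/cmH2O = 13.5 × 0.049 L/cmH2O = 0.6615 s.
Passive exhalation: V(t)/V₀ = e^(−t/τ) = e^(−0.91/0.6615) = 0.2527.
Fraction remaining = 0.2527 → 25.27%.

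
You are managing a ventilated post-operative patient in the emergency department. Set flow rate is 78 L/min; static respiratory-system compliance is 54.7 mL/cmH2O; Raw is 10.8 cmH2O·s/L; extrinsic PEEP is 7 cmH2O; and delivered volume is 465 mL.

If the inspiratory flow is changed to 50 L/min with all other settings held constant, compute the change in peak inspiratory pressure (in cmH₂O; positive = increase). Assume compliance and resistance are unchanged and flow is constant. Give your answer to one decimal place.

Flow: 78 L/min ÷ 60 = 1.3 L/s.
New flow: 50 L/min ÷ 60 = 0.8333 L/s.
PIP = Vt/C + R·V̇ + PEEP (constant-flow equation of motion).
Only the resistive term changes: ΔPIP = R × ΔV̇ = 10.8 × (0.8333 − 1.3) = 10.8 × -0.4667 = -5.04 cmH2O.

-5.0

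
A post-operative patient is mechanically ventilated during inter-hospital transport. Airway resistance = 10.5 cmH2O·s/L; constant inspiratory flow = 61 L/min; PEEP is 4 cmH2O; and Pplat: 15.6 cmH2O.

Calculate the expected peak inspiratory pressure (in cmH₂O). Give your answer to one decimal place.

26.3

Flow: 61 L/min ÷ 60 = 1.0167 L/s.
PIP = Pplat + Raw × flow = 15.6 + 10.5 × 1.0167 = 15.6 + 10.675 = 26.275 cmH2O.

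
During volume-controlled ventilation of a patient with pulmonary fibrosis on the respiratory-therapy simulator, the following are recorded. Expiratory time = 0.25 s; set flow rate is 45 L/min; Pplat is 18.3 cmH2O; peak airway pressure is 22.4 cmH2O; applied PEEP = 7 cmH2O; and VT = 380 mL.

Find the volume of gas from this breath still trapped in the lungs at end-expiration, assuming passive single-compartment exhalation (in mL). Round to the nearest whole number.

98

Flow: 45 L/min ÷ 60 = 0.75 L/s.
R = (PIP − Pplat)/V̇ = (22.4 − 18.3) / 0.75 = 4.1/0.75 = 5.467 cmH2O·s/L.
C = Vt/(Pplat − PEEP) = 380.0 / (18.3 − 7) = 380.0/11.3 = 33.628 mL/cmH2O.
τ = R × C = 5.467 × 0.03363 L/cmH2O = 0.1839 s.
Fraction remaining = e^(−Te/τ) = e^(−0.25/0.1839) = 0.2568.
Trapped volume = 380.0 × 0.2568 = 97.584 mL.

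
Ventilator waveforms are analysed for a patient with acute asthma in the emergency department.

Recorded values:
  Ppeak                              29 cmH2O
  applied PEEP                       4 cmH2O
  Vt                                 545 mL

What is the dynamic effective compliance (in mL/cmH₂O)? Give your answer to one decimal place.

21.8

Dynamic compliance = Vt / (PIP − PEEP) = 545 / (29 − 4) = 545 / 25.0 = 21.8 mL/cmH2O.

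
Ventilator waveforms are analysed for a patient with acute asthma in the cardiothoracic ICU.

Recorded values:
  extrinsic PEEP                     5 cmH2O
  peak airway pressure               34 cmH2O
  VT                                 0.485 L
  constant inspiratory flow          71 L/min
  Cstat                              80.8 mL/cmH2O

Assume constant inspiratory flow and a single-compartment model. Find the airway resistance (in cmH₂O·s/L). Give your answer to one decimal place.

19.4

Flow: 71 L/min ÷ 60 = 1.1833 L/s.
Equation of motion (constant flow): PIP = Vt/C + R·V̇ + PEEP.
R·V̇ = PIP − Vt/C − PEEP = 34 − 485/80.8 − 5 = 34 − 6.002 − 5 = 22.998 cmH2O.
R = 22.998 / 1.1833 = 19.435 cmH2O·s/L.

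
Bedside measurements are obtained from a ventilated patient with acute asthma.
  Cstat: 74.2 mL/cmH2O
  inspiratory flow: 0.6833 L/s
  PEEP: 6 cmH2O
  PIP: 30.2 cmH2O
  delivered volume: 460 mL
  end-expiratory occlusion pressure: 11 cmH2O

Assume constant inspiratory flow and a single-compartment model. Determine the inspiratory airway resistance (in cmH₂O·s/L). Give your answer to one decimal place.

19.0

Total PEEP = 11 cmH2O (set 6 + intrinsic 5); this is the baseline alveolar pressure.
Equation of motion (constant flow): PIP = Vt/C + R·V̇ + PEEP.
R·V̇ = PIP − Vt/C − PEEP = 30.2 − 460/74.2 − 11 = 30.2 − 6.199 − 11 = 13.001 cmH2O.
R = 13.001 / 0.6833 = 19.027 cmH2O·s/L.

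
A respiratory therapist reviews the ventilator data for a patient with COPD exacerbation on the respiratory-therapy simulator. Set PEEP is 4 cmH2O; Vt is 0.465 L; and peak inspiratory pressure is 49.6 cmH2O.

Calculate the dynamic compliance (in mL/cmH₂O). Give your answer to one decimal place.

10.2

Dynamic compliance = Vt / (PIP − PEEP) = 465 / (49.6 − 4) = 465 / 45.6 = 10.197 mL/cmH2O.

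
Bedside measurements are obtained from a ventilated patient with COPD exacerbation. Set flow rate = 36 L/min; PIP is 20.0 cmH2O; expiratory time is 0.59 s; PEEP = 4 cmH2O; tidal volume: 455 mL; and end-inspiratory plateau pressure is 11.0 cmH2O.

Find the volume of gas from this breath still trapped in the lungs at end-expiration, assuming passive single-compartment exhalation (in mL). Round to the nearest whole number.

Flow: 36 L/min ÷ 60 = 0.6 L/s.
R = (PIP − Pplat)/V̇ = (20.0 − 11.0) / 0.6 = 9.0/0.6 = 15.0 cmH2O·s/L.
C = Vt/(Pplat − PEEP) = 455.0 / (11.0 − 4) = 455.0/7.0 = 65.0 mL/cmH2O.
τ = R × C = 15.0 × 0.065 L/cmH2O = 0.975 s.
Fraction remaining = e^(−Te/τ) = e^(−0.59/0.975) = 0.546.
Trapped volume = 455.0 × 0.546 = 248.43 mL.

248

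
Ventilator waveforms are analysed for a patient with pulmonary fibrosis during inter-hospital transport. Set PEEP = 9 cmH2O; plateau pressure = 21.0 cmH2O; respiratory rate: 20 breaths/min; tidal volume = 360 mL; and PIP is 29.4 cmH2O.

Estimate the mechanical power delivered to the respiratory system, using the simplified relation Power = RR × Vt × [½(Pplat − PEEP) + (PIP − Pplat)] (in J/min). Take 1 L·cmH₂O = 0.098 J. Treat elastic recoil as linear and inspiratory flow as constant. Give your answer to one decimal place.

10.2

Per-breath work = Vt × [½(Pplat−PEEP) + (PIP−Pplat)] = 0.360 × [0.5×12.0 + 8.4] = 0.360 × 14.4 = 5.184 L·cmH2O.
Power = 20 × 5.184 = 103.68 L·cmH2O/min.
× 0.098 J/(L·cmH2O) → 10.161 J/min.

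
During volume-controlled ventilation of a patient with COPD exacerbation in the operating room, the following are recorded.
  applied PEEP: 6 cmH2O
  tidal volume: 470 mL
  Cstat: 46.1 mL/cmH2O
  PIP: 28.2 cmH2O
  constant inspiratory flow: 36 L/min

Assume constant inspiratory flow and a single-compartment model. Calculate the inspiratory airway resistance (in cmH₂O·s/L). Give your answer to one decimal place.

20.0

Flow: 36 L/min ÷ 60 = 0.6 L/s.
Equation of motion (constant flow): PIP = Vt/C + R·V̇ + PEEP.
R·V̇ = PIP − Vt/C − PEEP = 28.2 − 470/46.1 − 6 = 28.2 − 10.195 − 6 = 12.005 cmH2O.
R = 12.005 / 0.6 = 20.008 cmH2O·s/L.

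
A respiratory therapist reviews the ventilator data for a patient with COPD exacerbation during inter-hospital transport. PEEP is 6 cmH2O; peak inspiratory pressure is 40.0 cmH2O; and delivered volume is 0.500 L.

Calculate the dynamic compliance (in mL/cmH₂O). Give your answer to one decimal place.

14.7

Dynamic compliance = Vt / (PIP − PEEP) = 500 / (40.0 − 6) = 500 / 34.0 = 14.706 mL/cmH2O.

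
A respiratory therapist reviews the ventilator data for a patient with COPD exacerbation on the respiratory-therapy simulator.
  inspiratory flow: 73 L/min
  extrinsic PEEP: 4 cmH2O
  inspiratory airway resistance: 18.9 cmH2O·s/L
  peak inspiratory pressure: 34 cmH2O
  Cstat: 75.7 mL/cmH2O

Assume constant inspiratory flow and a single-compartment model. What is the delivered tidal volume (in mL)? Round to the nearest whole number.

Flow: 73 L/min ÷ 60 = 1.2167 L/s.
Equation of motion (constant flow): PIP = Vt/C + R·V̇ + PEEP.
Vt/C = PIP − R·V̇ − PEEP = 34 − 22.996 − 4 = 7.004 cmH2O.
Vt = C × 7.004 = 75.7 × 7.004 = 530.2 mL.

530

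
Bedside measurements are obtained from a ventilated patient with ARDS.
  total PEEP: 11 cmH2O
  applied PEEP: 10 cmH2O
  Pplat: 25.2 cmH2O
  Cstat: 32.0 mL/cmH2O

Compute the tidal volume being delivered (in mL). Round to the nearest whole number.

454

End-expiratory occlusion gives total PEEP = 11 cmH2O (intrinsic PEEP = 11 − 10 = 1). Use total PEEP for the elastic gradient.
Vt = Cstat × (Pplat − PEEPtotal) = 32.0 × (25.2 − 11) = 32.0 × 14.2 = 454.4 mL.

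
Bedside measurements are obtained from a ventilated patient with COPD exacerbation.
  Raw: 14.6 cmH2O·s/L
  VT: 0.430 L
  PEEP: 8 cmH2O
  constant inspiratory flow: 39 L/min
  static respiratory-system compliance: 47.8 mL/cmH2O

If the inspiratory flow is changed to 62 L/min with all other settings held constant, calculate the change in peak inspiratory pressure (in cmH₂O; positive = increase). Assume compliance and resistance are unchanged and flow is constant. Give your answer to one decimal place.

Flow: 39 L/min ÷ 60 = 0.65 L/s.
New flow: 62 L/min ÷ 60 = 1.0333 L/s.
PIP = Vt/C + R·V̇ + PEEP (constant-flow equation of motion).
Only the resistive term changes: ΔPIP = R × ΔV̇ = 14.6 × (1.0333 − 0.65) = 14.6 × 0.3833 = 5.596 cmH2O.

5.6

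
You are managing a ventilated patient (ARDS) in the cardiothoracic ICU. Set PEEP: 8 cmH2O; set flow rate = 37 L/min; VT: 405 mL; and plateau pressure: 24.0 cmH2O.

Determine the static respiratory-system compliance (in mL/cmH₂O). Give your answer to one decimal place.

Cstat = Vt / (Pplat − PEEP) = 405 / (24.0 − 8) = 405 / 16.0 = 25.313 mL/cmH2O.

25.3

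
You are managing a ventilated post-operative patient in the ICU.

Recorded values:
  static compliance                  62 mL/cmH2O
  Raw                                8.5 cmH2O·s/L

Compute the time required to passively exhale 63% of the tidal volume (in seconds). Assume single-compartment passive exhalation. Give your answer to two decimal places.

0.52

τ = R × C = 8.5 × 62 mL/cmH2O = 8.5 × 0.062 L/cmH2O = 0.527 s.
Exhaled fraction f = 1 − e^(−t/τ) → t = −τ·ln(1 − f) = −0.527·ln(0.37) = 0.524 s.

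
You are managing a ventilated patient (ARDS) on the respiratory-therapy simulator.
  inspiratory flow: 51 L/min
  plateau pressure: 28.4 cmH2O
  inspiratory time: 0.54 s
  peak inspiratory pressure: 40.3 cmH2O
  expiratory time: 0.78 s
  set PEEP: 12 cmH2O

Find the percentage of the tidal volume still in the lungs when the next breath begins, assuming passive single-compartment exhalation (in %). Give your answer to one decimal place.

Flow: 51 L/min ÷ 60 = 0.85 L/s.
Vt = flow × Ti = 0.85 L/s × 0.54 s × 1000 mL/L = 459.0 mL.
R = (PIP − Pplat)/V̇ = (40.3 − 28.4) / 0.85 = 11.9/0.85 = 14.0 cmH2O·s/L.
C = Vt/(Pplat − PEEP) = 459.0 / (28.4 − 12) = 459.0/16.4 = 27.988 mL/cmH2O.
τ = R × C = 14.0 × 0.02799 L/cmH2O = 0.3919 s.
Fraction remaining at end-expiration = e^(−Te/τ) = e^(−0.78/0.3919) = 0.1367 → 13.67%.

13.7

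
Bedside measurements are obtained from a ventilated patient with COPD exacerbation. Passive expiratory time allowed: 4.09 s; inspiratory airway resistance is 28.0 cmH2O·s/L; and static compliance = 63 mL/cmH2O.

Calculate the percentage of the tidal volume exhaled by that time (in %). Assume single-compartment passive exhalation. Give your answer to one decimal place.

90.2

τ = R × C = 28.0 × 63 mL/cmH2O = 28.0 × 0.063 L/cmH2O = 1.764 s.
Passive exhalation: V(t)/V₀ = e^(−t/τ) = e^(−4.09/1.764) = 0.09841.
Fraction exhaled = 1 − 0.09841 = 0.9016 → 90.16%.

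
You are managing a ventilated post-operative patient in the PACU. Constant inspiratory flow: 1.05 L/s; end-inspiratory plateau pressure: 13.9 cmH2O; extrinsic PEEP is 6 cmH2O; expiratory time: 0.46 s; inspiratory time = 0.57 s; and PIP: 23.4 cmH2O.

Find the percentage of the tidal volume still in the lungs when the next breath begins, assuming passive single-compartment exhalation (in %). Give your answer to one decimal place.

Vt = flow × Ti = 1.05 L/s × 0.57 s × 1000 mL/L = 598.5 mL.
R = (PIP − Pplat)/V̇ = (23.4 − 13.9) / 1.05 = 9.5/1.05 = 9.048 cmH2O·s/L.
C = Vt/(Pplat − PEEP) = 598.5 / (13.9 − 6) = 598.5/7.9 = 75.759 mL/cmH2O.
τ = R × C = 9.048 × 0.07576 L/cmH2O = 0.6855 s.
Fraction remaining at end-expiration = e^(−Te/τ) = e^(−0.46/0.6855) = 0.5112 → 51.12%.

51.1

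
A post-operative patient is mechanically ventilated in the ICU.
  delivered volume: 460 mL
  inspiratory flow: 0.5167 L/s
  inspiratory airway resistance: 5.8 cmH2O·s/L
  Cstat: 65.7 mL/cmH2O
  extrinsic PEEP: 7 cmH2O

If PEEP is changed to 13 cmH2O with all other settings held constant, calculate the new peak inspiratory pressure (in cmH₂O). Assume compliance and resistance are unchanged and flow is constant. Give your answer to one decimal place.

23.0

PIP = Vt/C + R·V̇ + PEEP (constant-flow equation of motion).
Only the baseline term changes: ΔPIP = ΔPEEP = 13 − 7 = 6.0 cmH2O.
Original PIP = 460/65.7 + 5.8×0.5167 + 7 = 16.998 cmH2O; new PIP = 16.998 + (6.0) = 22.998 cmH2O.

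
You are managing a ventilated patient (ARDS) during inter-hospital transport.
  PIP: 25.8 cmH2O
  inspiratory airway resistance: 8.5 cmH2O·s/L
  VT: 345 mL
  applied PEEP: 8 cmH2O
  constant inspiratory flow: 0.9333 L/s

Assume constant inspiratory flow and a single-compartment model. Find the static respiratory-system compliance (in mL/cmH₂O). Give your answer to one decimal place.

Equation of motion (constant flow): PIP = Vt/C + R·V̇ + PEEP.
Vt/C = PIP − R·V̇ − PEEP = 25.8 − 8.5×0.9333 − 8 = 25.8 − 7.933 − 8 = 9.867 cmH2O.
C = Vt / 9.867 = 345 / 9.867 = 34.965 mL/cmH2O.

35.0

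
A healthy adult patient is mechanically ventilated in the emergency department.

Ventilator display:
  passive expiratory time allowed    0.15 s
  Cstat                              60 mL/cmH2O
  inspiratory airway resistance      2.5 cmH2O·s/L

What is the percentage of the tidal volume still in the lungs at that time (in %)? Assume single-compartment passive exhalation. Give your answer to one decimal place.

τ = R × C = 2.5 × 60 mL/cmH2O = 2.5 × 0.060 L/cmH2O = 0.15 s.
Passive exhalation: V(t)/V₀ = e^(−t/τ) = e^(−0.15/0.15) = 0.3679.
Fraction remaining = 0.3679 → 36.79%.

36.8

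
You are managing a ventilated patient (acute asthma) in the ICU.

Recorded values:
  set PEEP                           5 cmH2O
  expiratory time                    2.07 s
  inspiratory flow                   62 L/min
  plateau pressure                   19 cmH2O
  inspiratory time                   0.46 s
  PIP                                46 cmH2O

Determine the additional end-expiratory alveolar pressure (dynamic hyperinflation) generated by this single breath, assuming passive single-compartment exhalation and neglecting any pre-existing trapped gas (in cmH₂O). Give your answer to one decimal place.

1.4

Flow: 62 L/min ÷ 60 = 1.0333 L/s.
Vt = flow × Ti = 1.0333 L/s × 0.46 s × 1000 mL/L = 475.32 mL.
R = (PIP − Pplat)/V̇ = (46 − 19) / 1.0333 = 27.0/1.0333 = 26.13 cmH2O·s/L.
C = Vt/(Pplat − PEEP) = 475.32 / (19 − 5) = 475.32/14.0 = 33.951 mL/cmH2O.
τ = R × C = 26.13 × 0.03395 L/cmH2O = 0.8871 s.
Fraction remaining = e^(−Te/τ) = e^(−2.07/0.8871) = 0.09696; trapped volume = 475.32 × 0.09696 = 46.087 mL.
Additional alveolar pressure from trapping ≈ V_trapped / C = 46.087 / 33.951 = 1.357 cmH2O.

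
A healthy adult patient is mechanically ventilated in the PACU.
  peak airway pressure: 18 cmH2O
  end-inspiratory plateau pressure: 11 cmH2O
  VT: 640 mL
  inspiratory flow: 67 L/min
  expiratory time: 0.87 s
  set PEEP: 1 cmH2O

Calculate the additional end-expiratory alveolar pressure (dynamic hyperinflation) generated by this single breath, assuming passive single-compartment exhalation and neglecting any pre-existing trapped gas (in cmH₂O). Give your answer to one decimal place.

1.1

Flow: 67 L/min ÷ 60 = 1.1167 L/s.
R = (PIP − Pplat)/V̇ = (18 − 11) / 1.1167 = 7.0/1.1167 = 6.268 cmH2O·s/L.
C = Vt/(Pplat − PEEP) = 640.0 / (11 − 1) = 640.0/10.0 = 64.0 mL/cmH2O.
τ = R × C = 6.268 × 0.064 L/cmH2O = 0.4012 s.
Fraction remaining = e^(−Te/τ) = e^(−0.87/0.4012) = 0.1143; trapped volume = 640.0 × 0.1143 = 73.152 mL.
Additional alveolar pressure from trapping ≈ V_trapped / C = 73.152 / 64.0 = 1.143 cmH2O.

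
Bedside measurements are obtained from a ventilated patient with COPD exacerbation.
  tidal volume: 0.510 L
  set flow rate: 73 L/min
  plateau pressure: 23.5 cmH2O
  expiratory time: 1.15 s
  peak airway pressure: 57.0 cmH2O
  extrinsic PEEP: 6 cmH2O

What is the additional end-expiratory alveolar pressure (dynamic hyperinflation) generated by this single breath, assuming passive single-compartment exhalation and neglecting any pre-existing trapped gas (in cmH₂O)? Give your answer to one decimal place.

Flow: 73 L/min ÷ 60 = 1.2167 L/s.
R = (PIP − Pplat)/V̇ = (57.0 − 23.5) / 1.2167 = 33.5/1.2167 = 27.533 cmH2O·s/L.
C = Vt/(Pplat − PEEP) = 510.0 / (23.5 − 6) = 510.0/17.5 = 29.143 mL/cmH2O.
τ = R × C = 27.533 × 0.02914 L/cmH2O = 0.8023 s.
Fraction remaining = e^(−Te/τ) = e^(−1.15/0.8023) = 0.2385; trapped volume = 510.0 × 0.2385 = 121.64 mL.
Additional alveolar pressure from trapping ≈ V_trapped / C = 121.64 / 29.143 = 4.174 cmH2O.

4.2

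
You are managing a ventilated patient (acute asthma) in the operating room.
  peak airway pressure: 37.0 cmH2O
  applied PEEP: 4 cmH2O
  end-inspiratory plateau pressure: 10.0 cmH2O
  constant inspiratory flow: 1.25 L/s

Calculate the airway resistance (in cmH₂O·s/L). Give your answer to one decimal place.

Raw = (PIP − Pplat) / flow = (37.0 − 10.0) / 1.25 = 27.0 / 1.25 = 21.6 cmH2O·s/L.

21.6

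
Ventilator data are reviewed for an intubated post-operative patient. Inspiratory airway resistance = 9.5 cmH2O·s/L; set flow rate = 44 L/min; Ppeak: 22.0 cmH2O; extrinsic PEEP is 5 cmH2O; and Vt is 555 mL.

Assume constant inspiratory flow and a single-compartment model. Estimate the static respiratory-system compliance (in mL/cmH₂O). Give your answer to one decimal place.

Flow: 44 L/min ÷ 60 = 0.7333 L/s.
Equation of motion (constant flow): PIP = Vt/C + R·V̇ + PEEP.
Vt/C = PIP − R·V̇ − PEEP = 22.0 − 9.5×0.7333 − 5 = 22.0 − 6.966 − 5 = 10.034 cmH2O.
C = Vt / 10.034 = 555 / 10.034 = 55.312 mL/cmH2O.

55.3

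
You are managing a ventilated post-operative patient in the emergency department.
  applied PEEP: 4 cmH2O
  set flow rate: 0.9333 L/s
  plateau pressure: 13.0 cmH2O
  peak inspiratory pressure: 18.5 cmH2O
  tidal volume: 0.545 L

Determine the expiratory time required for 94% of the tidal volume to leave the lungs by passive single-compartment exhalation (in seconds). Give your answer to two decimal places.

R = (PIP − Pplat)/V̇ = (18.5 − 13.0) / 0.9333 = 5.5/0.9333 = 5.893 cmH2O·s/L.
C = Vt/(Pplat − PEEP) = 545.0 / (13.0 − 4) = 545.0/9.0 = 60.556 mL/cmH2O.
τ = R × C = 5.893 × 0.06056 L/cmH2O = 0.3569 s.
t = −τ·ln(1 − 0.94) = −0.3569·ln(0.06) = 1.004 s.

1.00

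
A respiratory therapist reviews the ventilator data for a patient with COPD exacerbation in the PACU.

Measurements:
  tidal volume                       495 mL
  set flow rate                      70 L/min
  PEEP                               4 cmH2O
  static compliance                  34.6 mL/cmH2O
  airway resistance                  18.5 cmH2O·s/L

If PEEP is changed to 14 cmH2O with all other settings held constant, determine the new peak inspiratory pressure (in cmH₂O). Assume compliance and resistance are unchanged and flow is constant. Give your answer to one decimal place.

Flow: 70 L/min ÷ 60 = 1.1667 L/s.
PIP = Vt/C + R·V̇ + PEEP (constant-flow equation of motion).
Only the baseline term changes: ΔPIP = ΔPEEP = 14 − 4 = 10.0 cmH2O.
Original PIP = 495/34.6 + 18.5×1.1667 + 4 = 39.89 cmH2O; new PIP = 39.89 + (10.0) = 49.89 cmH2O.

49.9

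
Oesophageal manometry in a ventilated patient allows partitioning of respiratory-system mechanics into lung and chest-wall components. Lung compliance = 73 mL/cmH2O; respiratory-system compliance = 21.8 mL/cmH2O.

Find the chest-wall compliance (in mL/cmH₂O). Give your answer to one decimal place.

1/Ccw = 1/Crs − 1/CL.
1/Ccw = 1/21.8 − 1/73 = 0.03217.
Ccw = 31.085 mL/cmH2O.

31.1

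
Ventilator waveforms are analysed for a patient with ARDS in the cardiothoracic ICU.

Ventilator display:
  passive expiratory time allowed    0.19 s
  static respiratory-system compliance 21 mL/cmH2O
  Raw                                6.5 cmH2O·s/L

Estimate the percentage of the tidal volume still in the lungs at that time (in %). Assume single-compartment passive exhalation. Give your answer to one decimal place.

24.9

τ = R × C = 6.5 × 21 mL/cmH2O = 6.5 × 0.021 L/cmH2O = 0.1365 s.
Passive exhalation: V(t)/V₀ = e^(−t/τ) = e^(−0.19/0.1365) = 0.2486.
Fraction remaining = 0.2486 → 24.86%.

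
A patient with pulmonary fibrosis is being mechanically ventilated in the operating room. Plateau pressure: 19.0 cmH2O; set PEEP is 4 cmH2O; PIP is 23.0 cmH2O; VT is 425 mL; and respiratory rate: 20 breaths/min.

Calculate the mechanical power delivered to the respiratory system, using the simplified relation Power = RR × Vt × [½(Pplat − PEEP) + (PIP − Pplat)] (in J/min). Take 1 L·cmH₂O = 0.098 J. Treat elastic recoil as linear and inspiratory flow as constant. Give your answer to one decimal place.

9.6

Per-breath work = Vt × [½(Pplat−PEEP) + (PIP−Pplat)] = 0.425 × [0.5×15.0 + 4.0] = 0.425 × 11.5 = 4.888 L·cmH2O.
Power = 20 × 4.888 = 97.76 L·cmH2O/min.
× 0.098 J/(L·cmH2O) → 9.58 J/min.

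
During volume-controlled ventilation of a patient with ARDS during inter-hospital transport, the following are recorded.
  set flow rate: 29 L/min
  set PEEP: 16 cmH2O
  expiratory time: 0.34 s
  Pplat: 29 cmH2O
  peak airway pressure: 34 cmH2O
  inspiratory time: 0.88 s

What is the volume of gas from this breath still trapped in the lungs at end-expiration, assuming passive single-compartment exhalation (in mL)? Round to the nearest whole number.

Flow: 29 L/min ÷ 60 = 0.4833 L/s.
Vt = flow × Ti = 0.4833 L/s × 0.88 s × 1000 mL/L = 425.3 mL.
R = (PIP − Pplat)/V̇ = (34 − 29) / 0.4833 = 5.0/0.4833 = 10.346 cmH2O·s/L.
C = Vt/(Pplat − PEEP) = 425.3 / (29 − 16) = 425.3/13.0 = 32.715 mL/cmH2O.
τ = R × C = 10.346 × 0.03272 L/cmH2O = 0.3385 s.
Fraction remaining = e^(−Te/τ) = e^(−0.34/0.3385) = 0.3663.
Trapped volume = 425.3 × 0.3663 = 155.79 mL.

156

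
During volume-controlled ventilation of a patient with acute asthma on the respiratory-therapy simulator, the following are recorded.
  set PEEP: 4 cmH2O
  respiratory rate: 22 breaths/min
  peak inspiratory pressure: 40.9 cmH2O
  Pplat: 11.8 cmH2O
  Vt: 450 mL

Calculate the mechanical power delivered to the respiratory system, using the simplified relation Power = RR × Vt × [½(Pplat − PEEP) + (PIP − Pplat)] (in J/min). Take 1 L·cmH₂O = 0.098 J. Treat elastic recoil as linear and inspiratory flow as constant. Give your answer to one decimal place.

32.0

Per-breath work = Vt × [½(Pplat−PEEP) + (PIP−Pplat)] = 0.450 × [0.5×7.8 + 29.1] = 0.450 × 33.0 = 14.85 L·cmH2O.
Power = 22 × 14.85 = 326.7 L·cmH2O/min.
× 0.098 J/(L·cmH2O) → 32.017 J/min.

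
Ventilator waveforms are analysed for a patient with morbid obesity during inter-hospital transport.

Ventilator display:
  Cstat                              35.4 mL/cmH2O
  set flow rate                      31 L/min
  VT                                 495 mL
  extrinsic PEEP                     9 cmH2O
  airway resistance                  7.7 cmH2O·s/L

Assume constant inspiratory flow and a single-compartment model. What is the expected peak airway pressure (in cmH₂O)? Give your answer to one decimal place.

27.0

Flow: 31 L/min ÷ 60 = 0.5167 L/s.
Equation of motion (constant flow): PIP = Vt/C + R·V̇ + PEEP.
PIP = 495/35.4 + 7.7×0.5167 + 9 = 13.983 + 3.979 + 9 = 26.962 cmH2O.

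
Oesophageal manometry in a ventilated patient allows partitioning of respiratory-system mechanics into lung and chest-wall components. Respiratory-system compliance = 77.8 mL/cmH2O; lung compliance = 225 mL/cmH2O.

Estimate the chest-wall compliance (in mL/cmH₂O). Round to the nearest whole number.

1/Ccw = 1/Crs − 1/CL.
1/Ccw = 1/77.8 − 1/225 = 0.008409.
Ccw = 118.92 mL/cmH2O.

119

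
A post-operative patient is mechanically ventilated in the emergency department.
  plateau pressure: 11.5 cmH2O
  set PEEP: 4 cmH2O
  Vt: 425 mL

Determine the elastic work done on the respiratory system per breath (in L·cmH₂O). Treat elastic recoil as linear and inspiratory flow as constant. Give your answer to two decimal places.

Elastic work ≈ ½ × (Pplat − PEEP) × Vt = 0.5 × (11.5 − 4) × 0.425 L = 0.5 × 7.5 × 0.425 = 1.594 L·cmH2O.

1.59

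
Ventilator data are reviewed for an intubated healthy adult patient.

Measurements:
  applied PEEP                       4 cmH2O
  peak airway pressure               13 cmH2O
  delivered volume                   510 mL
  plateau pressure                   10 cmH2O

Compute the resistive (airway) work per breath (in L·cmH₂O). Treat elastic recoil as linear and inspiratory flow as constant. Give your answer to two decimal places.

1.53

With constant inspiratory flow the resistive pressure is constant at PIP − Pplat = 13 − 10 = 3.0 cmH2O, so resistive work = 3.0 × 0.510 = 1.53 L·cmH2O.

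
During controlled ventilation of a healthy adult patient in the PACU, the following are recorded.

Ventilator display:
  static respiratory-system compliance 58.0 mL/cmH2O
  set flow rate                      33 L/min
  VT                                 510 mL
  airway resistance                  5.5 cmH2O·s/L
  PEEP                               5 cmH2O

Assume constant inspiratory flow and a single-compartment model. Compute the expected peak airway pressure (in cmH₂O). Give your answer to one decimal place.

Flow: 33 L/min ÷ 60 = 0.55 L/s.
Equation of motion (constant flow): PIP = Vt/C + R·V̇ + PEEP.
PIP = 510/58.0 + 5.5×0.55 + 5 = 8.793 + 3.025 + 5 = 16.818 cmH2O.

16.8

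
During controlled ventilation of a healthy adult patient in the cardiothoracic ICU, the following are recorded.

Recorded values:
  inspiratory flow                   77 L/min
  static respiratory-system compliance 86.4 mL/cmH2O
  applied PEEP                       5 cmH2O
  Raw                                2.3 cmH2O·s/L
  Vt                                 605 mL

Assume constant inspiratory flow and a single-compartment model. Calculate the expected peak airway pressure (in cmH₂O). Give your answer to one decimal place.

15.0

Flow: 77 L/min ÷ 60 = 1.2833 L/s.
Equation of motion (constant flow): PIP = Vt/C + R·V̇ + PEEP.
PIP = 605/86.4 + 2.3×1.2833 + 5 = 7.002 + 2.952 + 5 = 14.954 cmH2O.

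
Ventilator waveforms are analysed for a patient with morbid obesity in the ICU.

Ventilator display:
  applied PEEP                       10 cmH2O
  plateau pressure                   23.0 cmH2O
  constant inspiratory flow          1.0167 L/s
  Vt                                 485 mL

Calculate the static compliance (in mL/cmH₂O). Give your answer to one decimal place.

37.3

Cstat = Vt / (Pplat − PEEP) = 485 / (23.0 − 10) = 485 / 13.0 = 37.308 mL/cmH2O.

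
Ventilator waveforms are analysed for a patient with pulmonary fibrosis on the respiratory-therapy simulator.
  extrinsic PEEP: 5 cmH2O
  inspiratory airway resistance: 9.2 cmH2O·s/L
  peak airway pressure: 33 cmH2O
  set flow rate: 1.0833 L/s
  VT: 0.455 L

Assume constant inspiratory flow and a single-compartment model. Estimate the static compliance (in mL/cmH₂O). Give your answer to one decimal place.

Equation of motion (constant flow): PIP = Vt/C + R·V̇ + PEEP.
Vt/C = PIP − R·V̇ − PEEP = 33 − 9.2×1.0833 − 5 = 33 − 9.966 − 5 = 18.034 cmH2O.
C = Vt / 18.034 = 455 / 18.034 = 25.23 mL/cmH2O.

25.2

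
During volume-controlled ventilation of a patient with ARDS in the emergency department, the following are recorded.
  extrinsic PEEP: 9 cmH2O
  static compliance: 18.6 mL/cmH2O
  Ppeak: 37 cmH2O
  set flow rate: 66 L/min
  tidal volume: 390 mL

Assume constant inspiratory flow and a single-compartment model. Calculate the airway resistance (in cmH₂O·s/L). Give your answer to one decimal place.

Flow: 66 L/min ÷ 60 = 1.1 L/s.
Equation of motion (constant flow): PIP = Vt/C + R·V̇ + PEEP.
R·V̇ = PIP − Vt/C − PEEP = 37 − 390/18.6 − 9 = 37 − 20.968 − 9 = 7.032 cmH2O.
R = 7.032 / 1.1 = 6.393 cmH2O·s/L.

6.4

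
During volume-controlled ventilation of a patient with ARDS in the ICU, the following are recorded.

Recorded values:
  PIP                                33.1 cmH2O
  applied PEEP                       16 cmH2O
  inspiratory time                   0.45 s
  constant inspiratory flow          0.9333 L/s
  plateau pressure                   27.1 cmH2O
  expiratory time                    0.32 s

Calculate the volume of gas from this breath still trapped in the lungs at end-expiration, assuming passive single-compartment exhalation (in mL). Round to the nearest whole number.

Vt = flow × Ti = 0.9333 L/s × 0.45 s × 1000 mL/L = 419.99 mL.
R = (PIP − Pplat)/V̇ = (33.1 − 27.1) / 0.9333 = 6.0/0.9333 = 6.429 cmH2O·s/L.
C = Vt/(Pplat − PEEP) = 419.99 / (27.1 − 16) = 419.99/11.1 = 37.837 mL/cmH2O.
τ = R × C = 6.429 × 0.03784 L/cmH2O = 0.2433 s.
Fraction remaining = e^(−Te/τ) = e^(−0.32/0.2433) = 0.2684.
Trapped volume = 419.99 × 0.2684 = 112.73 mL.

113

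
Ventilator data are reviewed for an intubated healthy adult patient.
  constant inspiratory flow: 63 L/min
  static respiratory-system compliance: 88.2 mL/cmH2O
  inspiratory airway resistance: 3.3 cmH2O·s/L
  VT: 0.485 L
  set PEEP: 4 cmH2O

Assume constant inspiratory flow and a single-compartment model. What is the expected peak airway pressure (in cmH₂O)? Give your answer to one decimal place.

13.0

Flow: 63 L/min ÷ 60 = 1.05 L/s.
Equation of motion (constant flow): PIP = Vt/C + R·V̇ + PEEP.
PIP = 485/88.2 + 3.3×1.05 + 4 = 5.499 + 3.465 + 4 = 12.964 cmH2O.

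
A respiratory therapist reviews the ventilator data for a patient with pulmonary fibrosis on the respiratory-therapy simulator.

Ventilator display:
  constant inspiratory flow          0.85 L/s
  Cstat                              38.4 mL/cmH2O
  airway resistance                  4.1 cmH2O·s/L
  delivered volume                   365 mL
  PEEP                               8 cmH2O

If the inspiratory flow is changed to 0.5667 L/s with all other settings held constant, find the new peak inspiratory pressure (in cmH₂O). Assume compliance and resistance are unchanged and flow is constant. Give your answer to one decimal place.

19.8

PIP = Vt/C + R·V̇ + PEEP (constant-flow equation of motion).
Only the resistive term changes: ΔPIP = R × ΔV̇ = 4.1 × (0.5667 − 0.85) = 4.1 × -0.2833 = -1.162 cmH2O.
Original PIP = 365/38.4 + 4.1×0.85 + 8 = 20.99 cmH2O; new PIP = 20.99 + (-1.162) = 19.828 cmH2O.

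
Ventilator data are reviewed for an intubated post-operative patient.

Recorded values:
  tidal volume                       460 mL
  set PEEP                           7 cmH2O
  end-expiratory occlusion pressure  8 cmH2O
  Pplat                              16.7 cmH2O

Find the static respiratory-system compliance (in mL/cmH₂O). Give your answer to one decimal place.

52.9

End-expiratory occlusion gives total PEEP = 8 cmH2O (intrinsic PEEP = 8 − 7 = 1). Use total PEEP for the elastic gradient.
Cstat = Vt / (Pplat − PEEPtotal) = 460 / (16.7 − 8) = 460 / 8.7 = 52.874 mL/cmH2O.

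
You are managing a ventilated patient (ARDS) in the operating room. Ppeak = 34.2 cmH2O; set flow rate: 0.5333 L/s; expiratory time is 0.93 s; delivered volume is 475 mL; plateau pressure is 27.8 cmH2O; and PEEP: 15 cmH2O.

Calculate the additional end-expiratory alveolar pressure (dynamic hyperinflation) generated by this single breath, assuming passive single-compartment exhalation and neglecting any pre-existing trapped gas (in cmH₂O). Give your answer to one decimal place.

1.6

R = (PIP − Pplat)/V̇ = (34.2 − 27.8) / 0.5333 = 6.4/0.5333 = 12.001 cmH2O·s/L.
C = Vt/(Pplat − PEEP) = 475.0 / (27.8 − 15) = 475.0/12.8 = 37.109 mL/cmH2O.
τ = R × C = 12.001 × 0.03711 L/cmH2O = 0.4454 s.
Fraction remaining = e^(−Te/τ) = e^(−0.93/0.4454) = 0.1239; trapped volume = 475.0 × 0.1239 = 58.853 mL.
Additional alveolar pressure from trapping ≈ V_trapped / C = 58.853 / 37.109 = 1.586 cmH2O.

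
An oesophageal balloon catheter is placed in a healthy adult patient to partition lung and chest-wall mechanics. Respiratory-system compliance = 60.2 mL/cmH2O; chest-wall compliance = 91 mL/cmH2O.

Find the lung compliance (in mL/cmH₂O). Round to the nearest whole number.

178

1/CL = 1/Crs − 1/Ccw.
1/CL = 1/60.2 − 1/91 = 0.005622.
CL = 177.87 mL/cmH2O.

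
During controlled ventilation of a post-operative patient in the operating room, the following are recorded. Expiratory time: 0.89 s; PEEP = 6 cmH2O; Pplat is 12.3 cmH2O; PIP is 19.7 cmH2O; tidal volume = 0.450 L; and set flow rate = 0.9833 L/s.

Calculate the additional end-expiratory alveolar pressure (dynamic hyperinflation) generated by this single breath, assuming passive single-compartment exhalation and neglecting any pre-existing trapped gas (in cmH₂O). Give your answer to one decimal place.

R = (PIP − Pplat)/V̇ = (19.7 − 12.3) / 0.9833 = 7.4/0.9833 = 7.526 cmH2O·s/L.
C = Vt/(Pplat − PEEP) = 450.0 / (12.3 − 6) = 450.0/6.3 = 71.429 mL/cmH2O.
τ = R × C = 7.526 × 0.07143 L/cmH2O = 0.5376 s.
Fraction remaining = e^(−Te/τ) = e^(−0.89/0.5376) = 0.191; trapped volume = 450.0 × 0.191 = 85.95 mL.
Additional alveolar pressure from trapping ≈ V_trapped / C = 85.95 / 71.429 = 1.203 cmH2O.

1.2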